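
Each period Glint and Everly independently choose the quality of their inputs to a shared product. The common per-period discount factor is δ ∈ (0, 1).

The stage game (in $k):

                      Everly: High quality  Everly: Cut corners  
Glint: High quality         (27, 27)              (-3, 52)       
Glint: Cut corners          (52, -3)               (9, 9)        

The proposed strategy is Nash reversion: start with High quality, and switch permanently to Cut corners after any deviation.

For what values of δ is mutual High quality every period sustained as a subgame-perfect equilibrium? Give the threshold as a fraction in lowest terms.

25/43

Under grim trigger the critical discount factor is (T−C)/(T−P) with T = 52, C = 27, P = 9.
δ* = (52−27)/(52−9) = 25/43.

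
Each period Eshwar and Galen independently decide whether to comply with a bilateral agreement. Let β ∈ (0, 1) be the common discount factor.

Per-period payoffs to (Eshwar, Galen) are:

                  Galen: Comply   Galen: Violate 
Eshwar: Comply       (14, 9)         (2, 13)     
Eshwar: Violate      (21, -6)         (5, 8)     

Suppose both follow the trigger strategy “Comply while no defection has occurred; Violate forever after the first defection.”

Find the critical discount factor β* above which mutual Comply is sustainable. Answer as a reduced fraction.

Eshwar: cooperation gives 14 each period; deviation gives 21 once then 5 forever.
  14/(1−β) ≥ 21 + 5β/(1−β) ⇒ β ≥ 7/16.
Galen: cooperation gives 9 each period; deviation gives 13 once then 8 forever.
  β ≥ 4/5.
Both must hold, so the binding constraint is Galen's: β ≥ 4/5.

4/5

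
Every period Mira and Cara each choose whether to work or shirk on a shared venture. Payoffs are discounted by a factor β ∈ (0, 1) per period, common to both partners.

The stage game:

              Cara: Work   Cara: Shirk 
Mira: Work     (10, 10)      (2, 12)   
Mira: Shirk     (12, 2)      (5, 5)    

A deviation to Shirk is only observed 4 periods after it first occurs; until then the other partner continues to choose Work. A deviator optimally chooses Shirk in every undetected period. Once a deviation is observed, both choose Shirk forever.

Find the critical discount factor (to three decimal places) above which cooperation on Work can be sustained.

0.731

A deviator earns 12 for 4 periods, then 5 forever; cooperating earns 10 forever. Multiplying the IC by (1−β):
10 ≥ 12(1−β^4) + 5β^4, so 7·β^4 ≥ 2 and β^4 ≥ 2/7.
β ≥ (2/7)^(1/4) ≈ 0.731.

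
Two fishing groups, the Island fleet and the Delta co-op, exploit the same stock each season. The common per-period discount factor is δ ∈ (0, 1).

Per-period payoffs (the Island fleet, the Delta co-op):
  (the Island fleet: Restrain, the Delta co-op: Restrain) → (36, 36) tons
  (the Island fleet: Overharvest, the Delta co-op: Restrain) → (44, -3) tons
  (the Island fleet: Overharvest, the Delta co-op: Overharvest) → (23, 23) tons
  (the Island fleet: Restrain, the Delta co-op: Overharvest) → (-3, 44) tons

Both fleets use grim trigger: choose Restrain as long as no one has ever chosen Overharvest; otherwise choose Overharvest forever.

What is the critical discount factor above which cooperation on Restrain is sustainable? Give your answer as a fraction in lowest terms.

Under grim trigger the critical discount factor is (T−C)/(T−P) with T = 44, C = 36, P = 23.
δ* = (44−36)/(44−23) = 8/21.

8/21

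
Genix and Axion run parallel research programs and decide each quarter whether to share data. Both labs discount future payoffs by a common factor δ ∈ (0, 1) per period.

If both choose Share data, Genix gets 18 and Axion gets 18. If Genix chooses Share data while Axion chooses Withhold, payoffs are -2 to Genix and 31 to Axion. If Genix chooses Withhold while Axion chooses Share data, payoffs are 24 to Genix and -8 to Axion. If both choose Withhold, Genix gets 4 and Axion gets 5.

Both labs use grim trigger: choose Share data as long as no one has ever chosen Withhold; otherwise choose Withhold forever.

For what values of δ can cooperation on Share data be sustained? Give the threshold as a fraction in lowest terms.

Genix: cooperation gives 18 each period; deviation gives 24 once then 4 forever.
  18/(1−δ) ≥ 24 + 4δ/(1−δ) ⇒ δ ≥ 6/20 = 3/10.
Axion: cooperation gives 18 each period; deviation gives 31 once then 5 forever.
  δ ≥ 13/26 = 1/2.
Both must hold, so the binding constraint is Axion's: δ ≥ 1/2.

1/2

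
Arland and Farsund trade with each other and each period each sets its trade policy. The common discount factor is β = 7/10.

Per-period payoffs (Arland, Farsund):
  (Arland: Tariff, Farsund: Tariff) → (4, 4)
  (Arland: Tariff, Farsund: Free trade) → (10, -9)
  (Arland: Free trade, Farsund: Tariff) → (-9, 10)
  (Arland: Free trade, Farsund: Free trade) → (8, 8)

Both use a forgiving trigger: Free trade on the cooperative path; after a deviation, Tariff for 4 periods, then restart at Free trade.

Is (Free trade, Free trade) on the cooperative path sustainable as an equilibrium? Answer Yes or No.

Yes

Comparing payoff streams over the 5 periods until play realigns: cooperate → 8(1+β+…+β^4); deviate → 10 + 4(β+…+β^4).
Cooperation is sustained iff (8−4)(β+…+β^4) ≥ 10−8.
β+…+β^4 = 7/10·(1−(7/10)^4)/(1−7/10) = 1.7731, and (10−8)/(8−4) = 0.5000.
1.7731 ≥ 0.5000, so cooperation is sustainable.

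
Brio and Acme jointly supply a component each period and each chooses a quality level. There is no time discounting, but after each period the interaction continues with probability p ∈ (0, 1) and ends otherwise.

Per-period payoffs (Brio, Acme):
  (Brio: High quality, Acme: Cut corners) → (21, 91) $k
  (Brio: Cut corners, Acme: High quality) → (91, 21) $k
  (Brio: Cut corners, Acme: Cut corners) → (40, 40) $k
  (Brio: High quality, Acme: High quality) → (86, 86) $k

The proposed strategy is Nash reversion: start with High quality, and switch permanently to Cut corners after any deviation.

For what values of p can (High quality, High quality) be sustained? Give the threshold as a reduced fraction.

Expected cooperation value is 86 + p·86 + p²·86 + … = 86/(1−p); deviation gives 91 + p·40/(1−p).
86 ≥ 91(1−p) + 40p ⇒ 51p ≥ 5 ⇒ p ≥ 5/51.

5/51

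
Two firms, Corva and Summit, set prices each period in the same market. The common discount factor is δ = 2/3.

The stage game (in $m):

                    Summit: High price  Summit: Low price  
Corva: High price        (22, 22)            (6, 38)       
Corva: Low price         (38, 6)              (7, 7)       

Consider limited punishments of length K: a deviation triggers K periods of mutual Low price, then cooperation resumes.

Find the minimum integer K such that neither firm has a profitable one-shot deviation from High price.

IC: δ(1−δ^K)/(1−δ) ≥ (38−22)/(22−7) = 16/15.
With δ = 2/3: need 1 − δ^K ≥ 16/15·(1−2/3)/(2/3), i.e. δ^K ≤ 0.4667.
Since (2/3)^1 = 0.6667 and (2/3)^2 = 0.4444, the smallest such K is 2.

2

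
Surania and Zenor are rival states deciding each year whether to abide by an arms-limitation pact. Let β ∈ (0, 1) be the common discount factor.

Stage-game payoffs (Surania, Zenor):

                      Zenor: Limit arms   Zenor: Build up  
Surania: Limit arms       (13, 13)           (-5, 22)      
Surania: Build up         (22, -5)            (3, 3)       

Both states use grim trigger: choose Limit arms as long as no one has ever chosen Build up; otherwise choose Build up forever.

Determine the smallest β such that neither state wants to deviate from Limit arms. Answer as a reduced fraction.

Cooperation forever yields 13 each period: 13/(1−β).
Deviating yields 22 once, then 3 forever: 22 + 3β/(1−β).
No profitable deviation requires 13/(1−β) ≥ 22 + 3β/(1−β).
Multiplying by (1−β): 13 ≥ 22(1−β) + 3β = 22 − 19β.
So 19β ≥ 9, i.e. β ≥ 9/19.

9/19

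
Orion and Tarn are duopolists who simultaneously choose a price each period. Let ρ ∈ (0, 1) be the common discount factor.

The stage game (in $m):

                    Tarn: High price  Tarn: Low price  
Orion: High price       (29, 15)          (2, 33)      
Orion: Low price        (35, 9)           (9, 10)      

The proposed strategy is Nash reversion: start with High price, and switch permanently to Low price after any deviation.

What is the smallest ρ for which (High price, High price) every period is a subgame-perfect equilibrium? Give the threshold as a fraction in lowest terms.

18/23

Orion: cooperation gives 29 each period; deviation gives 35 once then 9 forever.
  29/(1−ρ) ≥ 35 + 9ρ/(1−ρ) ⇒ ρ ≥ 6/26 = 3/13.
Tarn: cooperation gives 15 each period; deviation gives 33 once then 10 forever.
  ρ ≥ 18/23.
Both must hold, so the binding constraint is Tarn's: ρ ≥ 18/23.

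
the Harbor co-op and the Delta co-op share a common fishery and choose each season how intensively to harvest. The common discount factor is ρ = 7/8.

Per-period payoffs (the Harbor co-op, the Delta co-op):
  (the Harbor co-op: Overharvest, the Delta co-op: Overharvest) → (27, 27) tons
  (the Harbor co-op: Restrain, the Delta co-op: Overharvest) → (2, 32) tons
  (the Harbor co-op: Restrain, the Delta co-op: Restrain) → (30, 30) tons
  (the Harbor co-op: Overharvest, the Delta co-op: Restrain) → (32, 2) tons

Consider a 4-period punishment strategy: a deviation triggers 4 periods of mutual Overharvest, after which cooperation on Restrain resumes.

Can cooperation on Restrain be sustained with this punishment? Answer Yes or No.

Yes

Comparing payoff streams over the 5 periods until play realigns: cooperate → 30(1+ρ+…+ρ^4); deviate → 32 + 27(ρ+…+ρ^4).
Cooperation is sustained iff (30−27)(ρ+…+ρ^4) ≥ 32−30.
ρ+…+ρ^4 = 7/8·(1−(7/8)^4)/(1−7/8) = 2.8967, and (32−30)/(30−27) = 0.6667.
2.8967 ≥ 0.6667, so cooperation is sustainable.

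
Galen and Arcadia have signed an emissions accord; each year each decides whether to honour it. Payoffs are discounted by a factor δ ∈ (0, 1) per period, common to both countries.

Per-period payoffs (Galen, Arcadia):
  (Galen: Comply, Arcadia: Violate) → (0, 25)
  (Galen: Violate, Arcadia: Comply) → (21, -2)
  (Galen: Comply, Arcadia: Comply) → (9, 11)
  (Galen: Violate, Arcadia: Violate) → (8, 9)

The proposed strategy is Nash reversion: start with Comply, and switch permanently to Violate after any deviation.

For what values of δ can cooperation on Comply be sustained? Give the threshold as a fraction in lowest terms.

For Galen: deviation gain 21−9 = 12, per-period punishment loss 9−8 = 1. IC gives δ ≥ 12/13.
For Arcadia: gain 14, loss 2 per period, so δ ≥ 14/16 = 7/8.
The tighter constraint is Galen's, so cooperation needs δ ≥ 12/13.

12/13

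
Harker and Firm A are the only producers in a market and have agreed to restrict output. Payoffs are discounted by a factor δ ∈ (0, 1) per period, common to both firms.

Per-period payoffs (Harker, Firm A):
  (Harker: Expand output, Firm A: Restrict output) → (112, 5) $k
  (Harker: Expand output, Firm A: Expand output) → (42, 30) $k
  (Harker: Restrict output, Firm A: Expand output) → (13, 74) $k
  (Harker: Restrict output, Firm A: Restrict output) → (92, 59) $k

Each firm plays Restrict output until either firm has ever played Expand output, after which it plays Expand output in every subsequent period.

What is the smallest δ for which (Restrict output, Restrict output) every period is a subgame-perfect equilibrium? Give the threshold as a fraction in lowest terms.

Harker: cooperation gives 92 each period; deviation gives 112 once then 42 forever.
  92/(1−δ) ≥ 112 + 42δ/(1−δ) ⇒ δ ≥ 20/70 = 2/7.
Firm A: cooperation gives 59 each period; deviation gives 74 once then 30 forever.
  δ ≥ 15/44.
Both must hold, so the binding constraint is Firm A's: δ ≥ 15/44.

15/44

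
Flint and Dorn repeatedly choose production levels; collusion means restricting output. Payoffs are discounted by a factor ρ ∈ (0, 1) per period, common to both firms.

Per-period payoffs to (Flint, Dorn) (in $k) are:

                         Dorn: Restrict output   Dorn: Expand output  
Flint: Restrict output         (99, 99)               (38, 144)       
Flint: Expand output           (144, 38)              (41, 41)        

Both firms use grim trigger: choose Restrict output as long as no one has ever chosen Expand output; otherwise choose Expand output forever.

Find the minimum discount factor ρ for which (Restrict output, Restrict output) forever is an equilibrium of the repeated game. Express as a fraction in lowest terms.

45/103

One-period gain from deviating is 144 − 99 = 45. The loss is 99 − 41 = 58 in every subsequent period, with present value 58·ρ/(1−ρ).
Deviation is unprofitable when 58·ρ/(1−ρ) ≥ 45, i.e. ρ/(1−ρ) ≥ 45/58.
Equivalently ρ ≥ 45/(45+58) = 45/103.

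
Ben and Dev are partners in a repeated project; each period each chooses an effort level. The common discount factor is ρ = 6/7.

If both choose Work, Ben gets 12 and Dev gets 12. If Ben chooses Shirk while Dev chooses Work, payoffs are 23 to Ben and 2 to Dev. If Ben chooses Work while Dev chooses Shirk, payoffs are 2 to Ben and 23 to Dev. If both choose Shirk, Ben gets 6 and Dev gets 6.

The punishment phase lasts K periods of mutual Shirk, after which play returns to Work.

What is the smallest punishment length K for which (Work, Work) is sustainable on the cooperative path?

IC: ρ(1−ρ^K)/(1−ρ) ≥ (23−12)/(12−6) = 11/6.
With ρ = 6/7: need 1 − ρ^K ≥ 11/6·(1−6/7)/(6/7), i.e. ρ^K ≤ 0.6944.
Since (6/7)^2 = 0.7347 and (6/7)^3 = 0.6297, the smallest such K is 3.

3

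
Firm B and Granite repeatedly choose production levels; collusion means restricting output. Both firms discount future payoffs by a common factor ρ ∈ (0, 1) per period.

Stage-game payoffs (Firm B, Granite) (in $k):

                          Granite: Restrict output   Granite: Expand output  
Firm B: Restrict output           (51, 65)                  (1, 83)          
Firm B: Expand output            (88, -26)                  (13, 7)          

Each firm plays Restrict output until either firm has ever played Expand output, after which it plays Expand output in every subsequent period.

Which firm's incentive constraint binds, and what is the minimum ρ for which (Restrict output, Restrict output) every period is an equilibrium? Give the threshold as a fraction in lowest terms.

Firm B's threshold: (88−51)/(88−13) = 37/75.
Granite's threshold: (83−65)/(83−7) = 9/38.
37/75 > 9/38, so Firm B binds and ρ* = 37/75.

Firm B; ρ ≥ 37/75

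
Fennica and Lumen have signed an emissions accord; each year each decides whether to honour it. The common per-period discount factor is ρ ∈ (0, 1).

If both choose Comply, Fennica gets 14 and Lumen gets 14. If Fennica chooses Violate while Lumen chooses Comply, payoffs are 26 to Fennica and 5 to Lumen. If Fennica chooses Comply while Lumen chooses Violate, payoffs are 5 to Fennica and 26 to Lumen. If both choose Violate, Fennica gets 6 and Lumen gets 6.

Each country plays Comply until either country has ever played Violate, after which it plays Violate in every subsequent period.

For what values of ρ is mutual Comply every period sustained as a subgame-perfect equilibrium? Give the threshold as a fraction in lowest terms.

3/5

Cooperation forever yields 14 each period: 14/(1−ρ).
Deviating yields 26 once, then 6 forever: 26 + 6ρ/(1−ρ).
No profitable deviation requires 14/(1−ρ) ≥ 26 + 6ρ/(1−ρ).
Multiplying by (1−ρ): 14 ≥ 26(1−ρ) + 6ρ = 26 − 20ρ.
So 20ρ ≥ 12, i.e. ρ ≥ 12/20 = 3/5.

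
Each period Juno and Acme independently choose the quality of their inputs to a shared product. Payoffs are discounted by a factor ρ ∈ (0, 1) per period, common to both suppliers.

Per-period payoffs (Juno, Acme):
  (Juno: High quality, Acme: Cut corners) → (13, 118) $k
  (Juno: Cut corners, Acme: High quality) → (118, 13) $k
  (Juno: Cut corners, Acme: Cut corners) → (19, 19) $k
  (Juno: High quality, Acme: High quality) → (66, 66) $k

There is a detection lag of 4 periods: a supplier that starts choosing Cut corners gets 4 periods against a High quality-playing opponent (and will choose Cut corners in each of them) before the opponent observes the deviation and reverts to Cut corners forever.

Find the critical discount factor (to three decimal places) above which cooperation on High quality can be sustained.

0.851

The best deviation is to choose Cut corners for all 4 undetected periods, earning 118 each, then 19 forever once detected.
Deviation value: 118(1−ρ^4)/(1−ρ) + 19ρ^4/(1−ρ); cooperation value: 66/(1−ρ).
IC: 66 ≥ 118(1−ρ^4) + 19ρ^4 = 118 − 99ρ^4.
So ρ^4 ≥ 52/99, giving ρ ≥ (52/99)^(1/4) ≈ 0.851.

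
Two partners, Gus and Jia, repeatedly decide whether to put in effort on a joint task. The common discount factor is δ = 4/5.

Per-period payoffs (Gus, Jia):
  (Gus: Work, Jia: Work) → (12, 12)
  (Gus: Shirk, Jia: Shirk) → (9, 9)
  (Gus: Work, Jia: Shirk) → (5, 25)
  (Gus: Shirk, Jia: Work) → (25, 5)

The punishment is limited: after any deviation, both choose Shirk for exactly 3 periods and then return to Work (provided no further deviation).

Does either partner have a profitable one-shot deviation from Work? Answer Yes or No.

Comparing payoff streams over the 4 periods until play realigns: cooperate → 12(1+δ+…+δ^3); deviate → 25 + 9(δ+…+δ^3).
Cooperation is sustained iff (12−9)(δ+…+δ^3) ≥ 25−12.
δ+…+δ^3 = 4/5·(1−(4/5)^3)/(1−4/5) = 1.9520, and (25−12)/(12−9) = 4.3333.
1.9520 < 4.3333, so cooperation is not sustainable.

Yes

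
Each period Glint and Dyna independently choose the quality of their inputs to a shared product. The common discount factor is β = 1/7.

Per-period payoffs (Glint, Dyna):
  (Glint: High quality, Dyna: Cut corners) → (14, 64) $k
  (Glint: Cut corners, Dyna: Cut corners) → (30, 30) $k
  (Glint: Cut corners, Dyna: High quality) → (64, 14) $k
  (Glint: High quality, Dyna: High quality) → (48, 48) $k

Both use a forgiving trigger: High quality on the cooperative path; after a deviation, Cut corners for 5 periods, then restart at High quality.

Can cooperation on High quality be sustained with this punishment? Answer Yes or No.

IC: β+…+β^5 ≥ (64−48)/(48−30) = 8/9.
At β = 1/7: partial sum = 0.1667 < 0.8889. Cooperation not sustainable.

No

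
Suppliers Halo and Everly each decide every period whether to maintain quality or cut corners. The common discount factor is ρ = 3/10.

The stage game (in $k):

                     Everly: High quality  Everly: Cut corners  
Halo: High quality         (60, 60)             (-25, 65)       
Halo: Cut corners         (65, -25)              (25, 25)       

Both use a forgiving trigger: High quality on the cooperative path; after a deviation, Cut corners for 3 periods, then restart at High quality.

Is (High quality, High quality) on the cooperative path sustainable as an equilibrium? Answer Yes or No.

Yes

IC: ρ+…+ρ^3 ≥ (65−60)/(60−25) = 1/7.
At ρ = 3/10: partial sum = 0.4170 ≥ 0.1429. Cooperation sustainable.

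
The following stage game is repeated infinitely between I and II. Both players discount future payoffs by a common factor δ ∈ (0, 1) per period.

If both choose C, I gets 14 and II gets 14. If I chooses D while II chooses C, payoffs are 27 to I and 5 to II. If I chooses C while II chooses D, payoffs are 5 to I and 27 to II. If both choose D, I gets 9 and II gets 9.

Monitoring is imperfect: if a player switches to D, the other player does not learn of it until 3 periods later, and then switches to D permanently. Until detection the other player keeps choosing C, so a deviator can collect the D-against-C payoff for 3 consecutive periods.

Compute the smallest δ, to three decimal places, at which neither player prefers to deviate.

A deviator earns 27 for 3 periods, then 9 forever; cooperating earns 14 forever. Multiplying the IC by (1−δ):
14 ≥ 27(1−δ^3) + 9δ^3, so 18·δ^3 ≥ 13 and δ^3 ≥ 13/18.
δ ≥ (13/18)^(1/3) ≈ 0.897.

0.897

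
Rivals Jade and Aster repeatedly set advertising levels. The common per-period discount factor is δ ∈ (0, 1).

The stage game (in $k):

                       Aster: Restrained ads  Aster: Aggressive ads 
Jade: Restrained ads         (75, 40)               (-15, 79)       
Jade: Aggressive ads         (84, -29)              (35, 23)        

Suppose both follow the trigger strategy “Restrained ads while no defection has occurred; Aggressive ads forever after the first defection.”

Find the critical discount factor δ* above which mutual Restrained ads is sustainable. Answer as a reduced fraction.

39/56

Jade: cooperation gives 75 each period; deviation gives 84 once then 35 forever.
  75/(1−δ) ≥ 84 + 35δ/(1−δ) ⇒ δ ≥ 9/49.
Aster: cooperation gives 40 each period; deviation gives 79 once then 23 forever.
  δ ≥ 39/56.
Both must hold, so the binding constraint is Aster's: δ ≥ 39/56.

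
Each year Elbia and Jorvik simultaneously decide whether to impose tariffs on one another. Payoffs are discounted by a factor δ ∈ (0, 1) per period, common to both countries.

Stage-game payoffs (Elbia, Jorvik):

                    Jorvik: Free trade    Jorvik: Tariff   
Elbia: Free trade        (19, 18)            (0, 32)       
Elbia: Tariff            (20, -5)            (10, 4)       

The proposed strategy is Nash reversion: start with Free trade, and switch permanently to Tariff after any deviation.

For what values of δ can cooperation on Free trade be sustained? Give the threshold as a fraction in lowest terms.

For Elbia: deviation gain 20−19 = 1, per-period punishment loss 19−10 = 9. IC gives δ ≥ 1/10.
For Jorvik: gain 14, loss 14 per period, so δ ≥ 14/28 = 1/2.
The tighter constraint is Jorvik's, so cooperation needs δ ≥ 1/2.

1/2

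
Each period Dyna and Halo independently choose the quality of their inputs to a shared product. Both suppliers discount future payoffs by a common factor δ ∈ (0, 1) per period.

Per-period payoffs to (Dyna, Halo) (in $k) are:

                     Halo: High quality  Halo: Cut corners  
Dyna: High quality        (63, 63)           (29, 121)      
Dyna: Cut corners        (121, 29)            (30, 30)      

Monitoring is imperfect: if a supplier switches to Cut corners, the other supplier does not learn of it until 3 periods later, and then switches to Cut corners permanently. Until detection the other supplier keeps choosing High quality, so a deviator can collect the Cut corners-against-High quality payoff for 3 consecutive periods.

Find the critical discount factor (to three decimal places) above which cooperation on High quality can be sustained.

0.861

Deviating for the 3 undetected periods gains 121−63 = 58 per period over cooperation, then loses 63−30 = 33 per period forever once punishment starts.
Gain: 58(1 + δ + … + δ^2); loss: 33·δ^3/(1−δ).
No profitable deviation ⇔ 58(1−δ^3) ≤ 33·δ^3, i.e. δ^3 ≥ 58/(58+33) = 58/91.
Hence δ ≥ (58/91)^(1/3) ≈ 0.861.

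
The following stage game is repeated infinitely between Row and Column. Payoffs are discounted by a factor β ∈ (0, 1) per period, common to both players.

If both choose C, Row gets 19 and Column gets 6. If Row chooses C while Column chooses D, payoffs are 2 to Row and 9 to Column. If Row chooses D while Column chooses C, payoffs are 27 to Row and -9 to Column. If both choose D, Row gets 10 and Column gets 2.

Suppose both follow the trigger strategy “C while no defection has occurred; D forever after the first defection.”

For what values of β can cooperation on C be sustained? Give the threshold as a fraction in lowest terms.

Row's threshold: (27−19)/(27−10) = 8/17.
Column's threshold: (9−6)/(9−2) = 3/7.
8/17 > 3/7, so Row binds and β* = 8/17.

8/17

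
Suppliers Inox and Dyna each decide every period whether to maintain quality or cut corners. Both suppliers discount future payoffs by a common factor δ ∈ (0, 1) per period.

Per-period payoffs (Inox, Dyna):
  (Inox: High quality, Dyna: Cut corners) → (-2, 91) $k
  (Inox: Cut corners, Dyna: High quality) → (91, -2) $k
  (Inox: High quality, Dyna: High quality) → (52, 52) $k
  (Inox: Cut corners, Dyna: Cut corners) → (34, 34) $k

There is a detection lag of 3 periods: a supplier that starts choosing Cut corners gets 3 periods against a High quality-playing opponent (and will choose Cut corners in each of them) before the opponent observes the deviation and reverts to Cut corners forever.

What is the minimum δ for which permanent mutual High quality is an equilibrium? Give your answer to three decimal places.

Deviating for the 3 undetected periods gains 91−52 = 39 per period over cooperation, then loses 52−34 = 18 per period forever once punishment starts.
Gain: 39(1 + δ + … + δ^2); loss: 18·δ^3/(1−δ).
No profitable deviation ⇔ 39(1−δ^3) ≤ 18·δ^3, i.e. δ^3 ≥ 39/(39+18) = 13/19.
Hence δ ≥ (13/19)^(1/3) ≈ 0.881.

0.881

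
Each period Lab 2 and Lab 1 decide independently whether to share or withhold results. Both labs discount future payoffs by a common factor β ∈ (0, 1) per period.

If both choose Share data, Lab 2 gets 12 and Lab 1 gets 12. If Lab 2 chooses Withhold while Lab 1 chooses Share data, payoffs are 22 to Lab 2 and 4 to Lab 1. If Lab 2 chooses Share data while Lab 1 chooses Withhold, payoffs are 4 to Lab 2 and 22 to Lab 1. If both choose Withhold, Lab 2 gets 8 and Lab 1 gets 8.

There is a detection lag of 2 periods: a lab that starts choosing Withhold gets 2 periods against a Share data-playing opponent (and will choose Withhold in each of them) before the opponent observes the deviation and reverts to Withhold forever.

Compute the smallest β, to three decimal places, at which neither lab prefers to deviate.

0.845

A deviator earns 22 for 2 periods, then 8 forever; cooperating earns 12 forever. Multiplying the IC by (1−β):
12 ≥ 22(1−β^2) + 8β^2, so 14·β^2 ≥ 10 and β^2 ≥ 5/7.
β ≥ (5/7)^(1/2) ≈ 0.845.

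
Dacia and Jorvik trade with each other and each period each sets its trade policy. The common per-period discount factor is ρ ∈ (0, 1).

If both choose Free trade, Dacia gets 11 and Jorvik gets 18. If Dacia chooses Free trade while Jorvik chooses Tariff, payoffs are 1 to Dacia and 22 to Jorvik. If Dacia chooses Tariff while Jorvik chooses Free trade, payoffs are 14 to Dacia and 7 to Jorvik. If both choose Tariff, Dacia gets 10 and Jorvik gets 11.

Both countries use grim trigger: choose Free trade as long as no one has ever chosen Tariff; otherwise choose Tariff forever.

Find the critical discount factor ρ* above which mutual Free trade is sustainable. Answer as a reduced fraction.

3/4

For Dacia: deviation gain 14−11 = 3, per-period punishment loss 11−10 = 1. IC gives ρ ≥ 3/4.
For Jorvik: gain 4, loss 7 per period, so ρ ≥ 4/11.
The tighter constraint is Dacia's, so cooperation needs ρ ≥ 3/4.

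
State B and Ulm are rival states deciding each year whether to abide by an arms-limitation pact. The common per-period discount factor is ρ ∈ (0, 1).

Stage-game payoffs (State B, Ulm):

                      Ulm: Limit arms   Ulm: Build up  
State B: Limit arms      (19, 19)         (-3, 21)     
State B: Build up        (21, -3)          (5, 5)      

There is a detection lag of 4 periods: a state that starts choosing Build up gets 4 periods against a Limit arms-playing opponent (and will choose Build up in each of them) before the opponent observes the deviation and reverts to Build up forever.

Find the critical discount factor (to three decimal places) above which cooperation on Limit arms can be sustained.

The best deviation is to choose Build up for all 4 undetected periods, earning 21 each, then 5 forever once detected.
Deviation value: 21(1−ρ^4)/(1−ρ) + 5ρ^4/(1−ρ); cooperation value: 19/(1−ρ).
IC: 19 ≥ 21(1−ρ^4) + 5ρ^4 = 21 − 16ρ^4.
So ρ^4 ≥ 2/16 = 1/8, giving ρ ≥ (1/8)^(1/4) ≈ 0.595.

0.595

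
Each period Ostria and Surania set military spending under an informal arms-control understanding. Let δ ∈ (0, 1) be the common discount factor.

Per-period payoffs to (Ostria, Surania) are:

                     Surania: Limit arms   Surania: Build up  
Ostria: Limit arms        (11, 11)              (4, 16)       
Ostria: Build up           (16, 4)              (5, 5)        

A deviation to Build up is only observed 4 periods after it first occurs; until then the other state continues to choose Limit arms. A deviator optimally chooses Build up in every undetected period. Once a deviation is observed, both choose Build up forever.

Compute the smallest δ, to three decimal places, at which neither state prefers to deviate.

The best deviation is to choose Build up for all 4 undetected periods, earning 16 each, then 5 forever once detected.
Deviation value: 16(1−δ^4)/(1−δ) + 5δ^4/(1−δ); cooperation value: 11/(1−δ).
IC: 11 ≥ 16(1−δ^4) + 5δ^4 = 16 − 11δ^4.
So δ^4 ≥ 5/11, giving δ ≥ (5/11)^(1/4) ≈ 0.821.

0.821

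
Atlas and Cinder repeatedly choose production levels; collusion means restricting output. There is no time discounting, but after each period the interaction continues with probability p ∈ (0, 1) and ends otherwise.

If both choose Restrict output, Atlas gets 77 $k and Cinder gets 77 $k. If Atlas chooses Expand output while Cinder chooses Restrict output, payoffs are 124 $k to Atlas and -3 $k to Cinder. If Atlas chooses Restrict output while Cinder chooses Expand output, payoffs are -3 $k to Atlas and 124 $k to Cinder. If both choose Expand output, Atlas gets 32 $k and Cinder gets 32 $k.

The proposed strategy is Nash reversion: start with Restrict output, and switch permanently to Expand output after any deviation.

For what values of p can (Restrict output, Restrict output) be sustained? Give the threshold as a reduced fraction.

Expected cooperation value is 77 + p·77 + p²·77 + … = 77/(1−p); deviation gives 124 + p·32/(1−p).
77 ≥ 124(1−p) + 32p ⇒ 92p ≥ 47 ⇒ p ≥ 47/92.

47/92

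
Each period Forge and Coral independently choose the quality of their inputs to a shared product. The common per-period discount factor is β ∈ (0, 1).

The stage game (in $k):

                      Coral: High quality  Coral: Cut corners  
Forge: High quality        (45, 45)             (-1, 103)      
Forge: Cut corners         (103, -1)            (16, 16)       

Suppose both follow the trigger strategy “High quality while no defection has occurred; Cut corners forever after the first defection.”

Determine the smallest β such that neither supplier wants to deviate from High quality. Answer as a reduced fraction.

Under grim trigger the critical discount factor is (T−C)/(T−P) with T = 103, C = 45, P = 16.
β* = (103−45)/(103−16) = 58/87 = 2/3.

2/3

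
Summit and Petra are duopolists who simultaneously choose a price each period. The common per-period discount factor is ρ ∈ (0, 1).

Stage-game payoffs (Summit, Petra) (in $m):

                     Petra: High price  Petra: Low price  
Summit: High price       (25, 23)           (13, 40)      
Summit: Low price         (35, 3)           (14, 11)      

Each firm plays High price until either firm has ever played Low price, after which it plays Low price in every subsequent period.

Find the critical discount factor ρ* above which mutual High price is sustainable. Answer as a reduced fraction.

For Summit: deviation gain 35−25 = 10, per-period punishment loss 25−14 = 11. IC gives ρ ≥ 10/21.
For Petra: gain 17, loss 12 per period, so ρ ≥ 17/29.
The tighter constraint is Petra's, so cooperation needs ρ ≥ 17/29.

17/29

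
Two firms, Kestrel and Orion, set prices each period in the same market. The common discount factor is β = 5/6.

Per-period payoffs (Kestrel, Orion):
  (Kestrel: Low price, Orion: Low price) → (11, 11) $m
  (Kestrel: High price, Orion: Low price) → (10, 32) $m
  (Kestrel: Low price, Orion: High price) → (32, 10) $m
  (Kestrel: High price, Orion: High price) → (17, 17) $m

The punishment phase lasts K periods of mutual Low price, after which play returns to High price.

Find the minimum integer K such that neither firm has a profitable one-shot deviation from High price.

4

IC: β(1−β^K)/(1−β) ≥ (32−17)/(17−11) = 5/2.
With β = 5/6: need 1 − β^K ≥ 5/2·(1−5/6)/(5/6), i.e. β^K ≤ 0.5000.
Since (5/6)^3 = 0.5787 and (5/6)^4 = 0.4823, the smallest such K is 4.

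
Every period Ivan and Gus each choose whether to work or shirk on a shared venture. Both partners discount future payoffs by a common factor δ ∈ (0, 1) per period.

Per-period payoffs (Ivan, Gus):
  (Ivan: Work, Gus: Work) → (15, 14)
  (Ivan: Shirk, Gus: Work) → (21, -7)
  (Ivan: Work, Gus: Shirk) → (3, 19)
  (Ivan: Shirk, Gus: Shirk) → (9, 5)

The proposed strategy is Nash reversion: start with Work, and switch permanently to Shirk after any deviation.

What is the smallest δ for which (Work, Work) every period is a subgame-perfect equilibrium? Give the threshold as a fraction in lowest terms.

1/2

Ivan: cooperation gives 15 each period; deviation gives 21 once then 9 forever.
  15/(1−δ) ≥ 21 + 9δ/(1−δ) ⇒ δ ≥ 6/12 = 1/2.
Gus: cooperation gives 14 each period; deviation gives 19 once then 5 forever.
  δ ≥ 5/14.
Both must hold, so the binding constraint is Ivan's: δ ≥ 1/2.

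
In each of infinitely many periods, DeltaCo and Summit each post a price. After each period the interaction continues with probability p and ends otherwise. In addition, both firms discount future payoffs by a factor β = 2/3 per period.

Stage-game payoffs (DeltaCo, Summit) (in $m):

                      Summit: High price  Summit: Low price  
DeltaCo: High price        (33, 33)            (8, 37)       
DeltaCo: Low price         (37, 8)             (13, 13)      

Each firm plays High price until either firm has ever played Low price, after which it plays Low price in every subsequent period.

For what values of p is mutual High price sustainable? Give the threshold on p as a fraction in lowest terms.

1/4

With continuation probability p and discount β, the effective per-period discount factor is βp.
Grim-trigger IC: βp ≥ (37−33)/(37−13) = 1/6.
So p ≥ (1/6)/(2/3) = 1/4.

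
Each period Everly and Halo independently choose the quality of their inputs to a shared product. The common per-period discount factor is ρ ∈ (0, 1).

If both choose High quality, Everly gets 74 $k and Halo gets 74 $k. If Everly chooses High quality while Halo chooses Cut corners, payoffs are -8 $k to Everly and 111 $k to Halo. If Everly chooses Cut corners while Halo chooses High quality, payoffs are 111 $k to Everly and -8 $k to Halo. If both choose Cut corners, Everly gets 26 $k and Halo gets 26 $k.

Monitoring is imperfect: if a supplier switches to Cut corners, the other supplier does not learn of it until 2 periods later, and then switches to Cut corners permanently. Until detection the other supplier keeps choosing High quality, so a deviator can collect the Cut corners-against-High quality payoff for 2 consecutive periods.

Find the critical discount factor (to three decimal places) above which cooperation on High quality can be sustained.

A deviator earns 111 for 2 periods, then 26 forever; cooperating earns 74 forever. Multiplying the IC by (1−ρ):
74 ≥ 111(1−ρ^2) + 26ρ^2, so 85·ρ^2 ≥ 37 and ρ^2 ≥ 37/85.
ρ ≥ (37/85)^(1/2) ≈ 0.660.

0.660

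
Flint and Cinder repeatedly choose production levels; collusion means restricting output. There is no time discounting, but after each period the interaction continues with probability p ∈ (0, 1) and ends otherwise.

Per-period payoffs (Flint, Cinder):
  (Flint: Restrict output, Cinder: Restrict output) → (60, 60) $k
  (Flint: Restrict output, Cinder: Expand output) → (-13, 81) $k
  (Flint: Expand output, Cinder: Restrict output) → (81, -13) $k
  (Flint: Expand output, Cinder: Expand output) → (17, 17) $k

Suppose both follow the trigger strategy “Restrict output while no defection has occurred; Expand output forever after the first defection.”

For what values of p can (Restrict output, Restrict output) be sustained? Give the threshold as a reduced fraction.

21/64

With no time discounting, the continuation probability p plays the role of the discount factor.
Grim-trigger IC: 60/(1−p) ≥ 81 + 17p/(1−p) ⇒ p ≥ (81−60)/(81−17) = 21/64.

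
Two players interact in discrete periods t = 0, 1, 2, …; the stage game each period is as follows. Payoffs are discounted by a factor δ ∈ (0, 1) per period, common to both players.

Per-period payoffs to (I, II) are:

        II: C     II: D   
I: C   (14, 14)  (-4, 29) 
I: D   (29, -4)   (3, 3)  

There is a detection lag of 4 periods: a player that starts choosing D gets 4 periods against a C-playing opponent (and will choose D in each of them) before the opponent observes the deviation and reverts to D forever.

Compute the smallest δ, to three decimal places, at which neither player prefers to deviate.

0.872

A deviator earns 29 for 4 periods, then 3 forever; cooperating earns 14 forever. Multiplying the IC by (1−δ):
14 ≥ 29(1−δ^4) + 3δ^4, so 26·δ^4 ≥ 15 and δ^4 ≥ 15/26.
δ ≥ (15/26)^(1/4) ≈ 0.872.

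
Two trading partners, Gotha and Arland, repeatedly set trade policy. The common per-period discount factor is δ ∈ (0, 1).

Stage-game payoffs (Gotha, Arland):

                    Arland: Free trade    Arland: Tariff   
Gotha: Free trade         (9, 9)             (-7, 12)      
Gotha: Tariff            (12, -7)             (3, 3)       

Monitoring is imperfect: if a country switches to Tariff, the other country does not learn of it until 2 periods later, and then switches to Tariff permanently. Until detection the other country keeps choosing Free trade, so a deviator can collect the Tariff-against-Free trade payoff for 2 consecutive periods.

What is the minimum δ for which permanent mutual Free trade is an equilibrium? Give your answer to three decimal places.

0.577

Deviating for the 2 undetected periods gains 12−9 = 3 per period over cooperation, then loses 9−3 = 6 per period forever once punishment starts.
Gain: 3(1 + δ + … + δ^1); loss: 6·δ^2/(1−δ).
No profitable deviation ⇔ 3(1−δ^2) ≤ 6·δ^2, i.e. δ^2 ≥ 3/(3+6) = 1/3.
Hence δ ≥ (1/3)^(1/2) ≈ 0.577.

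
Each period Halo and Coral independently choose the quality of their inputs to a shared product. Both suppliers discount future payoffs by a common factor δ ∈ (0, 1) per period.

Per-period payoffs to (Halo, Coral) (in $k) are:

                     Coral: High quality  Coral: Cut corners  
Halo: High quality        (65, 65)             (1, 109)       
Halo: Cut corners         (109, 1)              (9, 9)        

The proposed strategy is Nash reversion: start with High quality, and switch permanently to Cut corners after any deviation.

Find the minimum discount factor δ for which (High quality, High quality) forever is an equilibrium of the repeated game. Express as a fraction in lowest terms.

11/25

Under grim trigger the critical discount factor is (T−C)/(T−P) with T = 109, C = 65, P = 9.
δ* = (109−65)/(109−9) = 44/100 = 11/25.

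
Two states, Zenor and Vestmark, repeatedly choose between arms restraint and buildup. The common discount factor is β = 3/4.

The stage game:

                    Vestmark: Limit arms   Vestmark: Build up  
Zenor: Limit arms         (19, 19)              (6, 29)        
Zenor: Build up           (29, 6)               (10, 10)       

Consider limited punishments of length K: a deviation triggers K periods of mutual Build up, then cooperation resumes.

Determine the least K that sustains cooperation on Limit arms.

2

Need Σ_{k=1}^{K} β^k ≥ (29−19)/(19−10) = 1.1111 at β = 3/4.
At K = 1 the sum is 0.7500 < 1.1111; at K = 2 it is 1.3125 ≥ 1.1111.
So the minimum punishment length is K = 2.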